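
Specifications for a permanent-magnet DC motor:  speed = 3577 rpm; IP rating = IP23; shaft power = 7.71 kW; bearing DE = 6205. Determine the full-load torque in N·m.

ω = 2π × 3577/60 = 374.6 rad/s
τ = P/ω = 7710/374.6 = 20.6 N·m

20.6 N·m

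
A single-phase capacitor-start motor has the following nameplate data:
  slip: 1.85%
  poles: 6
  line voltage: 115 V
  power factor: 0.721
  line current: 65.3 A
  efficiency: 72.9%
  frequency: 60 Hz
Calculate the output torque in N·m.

32 N·m

P_in = V·I·cosφ = 115 × 65.3 × 0.721 = 5414 W
P_out = η·P_in = 0.729 × 5414 = 3947 W
n_s = 120×60/6 = 1200 rpm; n = 1200×(1−0.0185) = 1178 rpm
ω = 2π×1178/60 = 123.4 rad/s
τ = P_out/ω = 3947/123.4 = 32 N·m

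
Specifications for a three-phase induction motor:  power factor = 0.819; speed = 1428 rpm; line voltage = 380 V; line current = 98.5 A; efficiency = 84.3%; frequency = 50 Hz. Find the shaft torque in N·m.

P_in = √3·V·I·cosφ = 1.732 × 380 × 98.5 × 0.819 = 53095 W
P_out = η·P_in = 0.843 × 53095 = 44759 W
n = 1428 rpm
ω = 2π×1428/60 = 149.5 rad/s
τ = P_out/ω = 44759/149.5 = 299 N·m

299 N·m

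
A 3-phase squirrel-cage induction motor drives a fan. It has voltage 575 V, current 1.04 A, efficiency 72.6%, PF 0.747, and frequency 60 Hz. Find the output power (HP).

P_in = √3·V·I·cosφ = 1.732 × 575 × 1.04 × 0.747 = 774 W
P_out = η·P_in = 0.726 × 774 = 562 W
= 562/746 = 0.753 HP

0.753 HP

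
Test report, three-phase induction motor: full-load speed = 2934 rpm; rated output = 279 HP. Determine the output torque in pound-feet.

P_out = 279 × 746 = 208134 W
ω = 2π × 2934/60 = 307.2 rad/s
τ = P_out/ω = 208134/307.2 = 677.5 N·m
In lb·ft: 677.5/1.356 = 500 lb·ft

500 lb·ft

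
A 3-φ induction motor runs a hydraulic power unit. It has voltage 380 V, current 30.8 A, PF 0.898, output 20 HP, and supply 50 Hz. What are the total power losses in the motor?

3.28 kW

P_in = √3·V·I·cosφ = 1.732×380×30.8×0.898 = 18204 W
P_out = 20×746 = 14920 W
Losses = P_in − P_out = 18204 − 14920 = 3284 W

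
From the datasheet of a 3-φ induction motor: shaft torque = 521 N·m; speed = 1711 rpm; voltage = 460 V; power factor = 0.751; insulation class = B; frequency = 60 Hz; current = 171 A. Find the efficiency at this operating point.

91.2 %

ω = 2π × 1711/60 = 179.2 rad/s; P_out = τω = 521 × 179.2 = 93363 W
P_in = √3·V_L·I_L·cosφ = 1.732 × 460 × 171 × 0.751 = 102316 W
η = P_out / P_in = 93363 / 102316 = 0.912 = 91.2%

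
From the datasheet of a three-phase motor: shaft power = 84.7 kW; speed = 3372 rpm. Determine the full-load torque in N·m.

240 N·m

ω = 2π × 3372/60 = 353.1 rad/s
τ = P/ω = 84700/353.1 = 240 N·m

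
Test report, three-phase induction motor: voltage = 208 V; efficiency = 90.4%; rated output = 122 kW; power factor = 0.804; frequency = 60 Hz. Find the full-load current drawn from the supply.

466 A

P_out = 122 kW = 122000 W
P_in = P_out / η = 122000 / 0.904 = 134956 W
I_L = P_in / (√3·V_L·cosφ) = 134956 / (1.732 × 208 × 0.804) = 466 A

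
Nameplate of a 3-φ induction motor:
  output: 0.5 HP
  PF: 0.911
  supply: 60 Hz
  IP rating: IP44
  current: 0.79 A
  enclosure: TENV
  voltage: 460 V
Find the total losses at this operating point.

200 W

P_in = √3·V·I·cosφ = 1.732×460×0.79×0.911 = 573 W
P_out = 0.5×746 = 373 W
Losses = P_in − P_out = 573 − 373 = 200 W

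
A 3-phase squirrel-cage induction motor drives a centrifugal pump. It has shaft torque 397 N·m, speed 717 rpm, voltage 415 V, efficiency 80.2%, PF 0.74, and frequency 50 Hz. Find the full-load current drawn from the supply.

69.9 A

ω = 2π×717/60 = 75.08 rad/s; P_out = τω = 397 × 75.08 = 29807 W
P_in = P_out / η = 29807 / 0.802 = 37166 W
I_L = P_in / (√3·V_L·cosφ) = 37166 / (1.732 × 415 × 0.74) = 69.9 A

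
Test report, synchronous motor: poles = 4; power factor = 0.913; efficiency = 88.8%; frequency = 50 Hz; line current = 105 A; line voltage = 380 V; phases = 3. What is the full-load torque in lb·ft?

P_in = √3·V·I·cosφ = 1.732 × 380 × 105 × 0.913 = 63095 W
P_out = η·P_in = 0.888 × 63095 = 56028 W
n = n_s = 120×50/4 = 1500 rpm (synchronous)
ω = 2π×1500/60 = 157.1 rad/s
τ = P_out/ω = 56028/157.1 = 356.6 N·m
In lb·ft: 356.6/1.356 = 263 lb·ft

263 lb·ft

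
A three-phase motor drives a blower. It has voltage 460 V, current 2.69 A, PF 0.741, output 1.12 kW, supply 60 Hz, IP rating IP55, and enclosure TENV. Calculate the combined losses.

P_in = √3·V·I·cosφ = 1.732×460×2.69×0.741 = 1588 W
P_out = 1120 W
Losses = P_in − P_out = 1588 − 1120 = 468 W

468 W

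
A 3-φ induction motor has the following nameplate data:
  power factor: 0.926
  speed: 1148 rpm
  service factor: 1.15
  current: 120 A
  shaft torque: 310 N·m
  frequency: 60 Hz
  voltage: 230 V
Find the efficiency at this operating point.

84.2 %

ω = 2π × 1148/60 = 120.2 rad/s; P_out = τω = 310 × 120.2 = 37262 W
P_in = √3·V_L·I_L·cosφ = 1.732 × 230 × 120 × 0.926 = 44266 W
η = P_out / P_in = 37262 / 44266 = 0.842 = 84.2%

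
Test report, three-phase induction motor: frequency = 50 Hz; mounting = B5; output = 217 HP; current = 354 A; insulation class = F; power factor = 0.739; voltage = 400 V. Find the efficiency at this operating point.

P_out = 217 × 746 = 161882 W
P_in = √3·V_L·I_L·cosφ = 1.732 × 400 × 354 × 0.739 = 181241 W
η = P_out / P_in = 161882 / 181241 = 0.893 = 89.3%

89.3 %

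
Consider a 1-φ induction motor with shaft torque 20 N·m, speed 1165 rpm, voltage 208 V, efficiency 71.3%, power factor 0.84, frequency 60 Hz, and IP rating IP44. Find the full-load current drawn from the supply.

19.6 A

ω = 2π×1165/60 = 122 rad/s; P_out = τω = 20 × 122 = 2440 W
P_in = P_out / η = 2440 / 0.713 = 3422 W
I = P_in / (V·cosφ) = 3422 / (208 × 0.84) = 19.6 A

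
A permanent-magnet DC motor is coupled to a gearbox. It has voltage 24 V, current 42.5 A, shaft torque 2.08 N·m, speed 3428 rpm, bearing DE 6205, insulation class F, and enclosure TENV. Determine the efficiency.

73.2 %

ω = 2π × 3428/60 = 359 rad/s; P_out = τω = 2.08 × 359 = 747 W
P_in = V·I = 24 × 42.5 = 1020 W
η = P_out / P_in = 747 / 1020 = 0.732 = 73.2%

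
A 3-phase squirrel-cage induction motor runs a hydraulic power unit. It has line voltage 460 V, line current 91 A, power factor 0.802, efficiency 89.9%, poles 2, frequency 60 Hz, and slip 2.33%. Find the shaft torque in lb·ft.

105 lb·ft

P_in = √3·V·I·cosφ = 1.732 × 460 × 91 × 0.802 = 58146 W
P_out = η·P_in = 0.899 × 58146 = 52273 W
n_s = 120×60/2 = 3600 rpm; n = 3600×(1−0.0233) = 3516 rpm
ω = 2π×3516/60 = 368.2 rad/s
τ = P_out/ω = 52273/368.2 = 142 N·m
In lb·ft: 142/1.356 = 105 lb·ft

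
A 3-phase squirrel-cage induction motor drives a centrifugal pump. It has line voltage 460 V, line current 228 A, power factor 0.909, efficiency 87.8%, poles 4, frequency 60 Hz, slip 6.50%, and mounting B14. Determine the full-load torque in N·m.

823 N·m

P_in = √3·V·I·cosφ = 1.732 × 460 × 228 × 0.909 = 165122 W
P_out = η·P_in = 0.878 × 165122 = 144977 W
n_s = 120×60/4 = 1800 rpm; n = 1800×(1−0.065) = 1683 rpm
ω = 2π×1683/60 = 176.2 rad/s
τ = P_out/ω = 144977/176.2 = 823 N·m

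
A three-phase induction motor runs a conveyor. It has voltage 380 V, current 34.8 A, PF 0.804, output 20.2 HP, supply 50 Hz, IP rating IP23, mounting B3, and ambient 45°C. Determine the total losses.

P_in = √3·V·I·cosφ = 1.732×380×34.8×0.804 = 18415 W
P_out = 20.2×746 = 15069 W
Losses = P_in − P_out = 18415 − 15069 = 3346 W

3.35 kW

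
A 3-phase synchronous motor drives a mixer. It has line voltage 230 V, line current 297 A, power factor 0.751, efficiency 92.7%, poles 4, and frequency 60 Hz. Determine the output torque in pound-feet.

P_in = √3·V·I·cosφ = 1.732 × 230 × 297 × 0.751 = 88853 W
P_out = η·P_in = 0.927 × 88853 = 82367 W
n = n_s = 120×60/4 = 1800 rpm (synchronous)
ω = 2π×1800/60 = 188.5 rad/s
τ = P_out/ω = 82367/188.5 = 437 N·m
In lb·ft: 437/1.356 = 322 lb·ft

322 lb·ft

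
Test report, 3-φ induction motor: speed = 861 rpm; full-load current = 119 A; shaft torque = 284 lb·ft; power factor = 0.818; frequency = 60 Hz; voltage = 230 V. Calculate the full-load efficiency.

τ = 284 lb·ft × 1.356 = 385.1 N·m
ω = 2π × 861/60 = 90.16 rad/s; P_out = τω = 385.1 × 90.16 = 34721 W
P_in = √3·V_L·I_L·cosφ = 1.732 × 230 × 119 × 0.818 = 38777 W
η = P_out / P_in = 34721 / 38777 = 0.895 = 89.5%

89.5 %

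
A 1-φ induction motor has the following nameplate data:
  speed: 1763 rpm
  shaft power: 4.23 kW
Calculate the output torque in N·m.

22.9 N·m

ω = 2π × 1763/60 = 184.6 rad/s
τ = P/ω = 4230/184.6 = 22.9 N·m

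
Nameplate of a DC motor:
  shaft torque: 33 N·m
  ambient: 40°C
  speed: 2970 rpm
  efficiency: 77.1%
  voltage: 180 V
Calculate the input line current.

74 A

ω = 2π×2970/60 = 311 rad/s; P_out = τω = 33 × 311 = 10263 W
P_in = P_out / η = 10263 / 0.771 = 13311 W
I = P_in / V = 13311 / 180 = 74 A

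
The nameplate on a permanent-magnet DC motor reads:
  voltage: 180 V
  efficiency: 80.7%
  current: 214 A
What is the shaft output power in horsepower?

P_in = V·I = 180 × 214 = 38520 W
P_out = η·P_in = 0.807 × 38520 = 31086 W
= 31086/746 = 41.7 HP

41.7 HP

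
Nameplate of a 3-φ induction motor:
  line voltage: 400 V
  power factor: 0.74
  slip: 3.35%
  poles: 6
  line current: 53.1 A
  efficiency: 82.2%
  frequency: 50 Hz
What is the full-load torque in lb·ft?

P_in = √3·V·I·cosφ = 1.732 × 400 × 53.1 × 0.74 = 27223 W
P_out = η·P_in = 0.822 × 27223 = 22377 W
n_s = 120×50/6 = 1000 rpm; n = 1000×(1−0.0335) = 967 rpm
ω = 2π×967/60 = 101.3 rad/s
τ = P_out/ω = 22377/101.3 = 220.9 N·m
In lb·ft: 220.9/1.356 = 163 lb·ft

163 lb·ft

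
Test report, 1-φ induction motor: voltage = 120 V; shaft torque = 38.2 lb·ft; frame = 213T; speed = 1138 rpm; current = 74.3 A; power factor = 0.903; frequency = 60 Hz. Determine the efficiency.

τ = 38.2 lb·ft × 1.356 = 51.8 N·m
ω = 2π × 1138/60 = 119.2 rad/s; P_out = τω = 51.8 × 119.2 = 6175 W
P_in = V·I·cosφ = 120 × 74.3 × 0.903 = 8051 W
η = P_out / P_in = 6175 / 8051 = 0.767 = 76.7%

76.7 %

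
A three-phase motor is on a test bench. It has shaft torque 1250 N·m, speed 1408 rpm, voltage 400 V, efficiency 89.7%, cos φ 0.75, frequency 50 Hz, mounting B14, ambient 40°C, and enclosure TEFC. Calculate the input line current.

ω = 2π×1408/60 = 147.4 rad/s; P_out = τω = 1250 × 147.4 = 184250 W
P_in = P_out / η = 184250 / 0.897 = 205407 W
I_L = P_in / (√3·V_L·cosφ) = 205407 / (1.732 × 400 × 0.75) = 395 A

395 A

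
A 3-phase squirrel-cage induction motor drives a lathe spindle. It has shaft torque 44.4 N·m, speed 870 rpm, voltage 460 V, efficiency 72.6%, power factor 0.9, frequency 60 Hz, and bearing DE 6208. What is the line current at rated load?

ω = 2π×870/60 = 91.11 rad/s; P_out = τω = 44.4 × 91.11 = 4045 W
P_in = P_out / η = 4045 / 0.726 = 5572 W
I_L = P_in / (√3·V_L·cosφ) = 5572 / (1.732 × 460 × 0.9) = 7.77 A

7.77 A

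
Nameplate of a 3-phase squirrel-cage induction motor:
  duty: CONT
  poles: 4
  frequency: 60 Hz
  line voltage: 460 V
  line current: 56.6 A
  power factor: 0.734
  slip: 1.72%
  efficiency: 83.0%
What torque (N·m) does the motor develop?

P_in = √3·V·I·cosφ = 1.732 × 460 × 56.6 × 0.734 = 33099 W
P_out = η·P_in = 0.83 × 33099 = 27472 W
n_s = 120×60/4 = 1800 rpm; n = 1800×(1−0.0172) = 1769 rpm
ω = 2π×1769/60 = 185.2 rad/s
τ = P_out/ω = 27472/185.2 = 148 N·m

148 N·m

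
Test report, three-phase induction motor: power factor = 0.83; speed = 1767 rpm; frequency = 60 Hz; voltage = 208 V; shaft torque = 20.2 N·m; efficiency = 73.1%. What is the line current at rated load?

17.1 A

ω = 2π×1767/60 = 185 rad/s; P_out = τω = 20.2 × 185 = 3737 W
P_in = P_out / η = 3737 / 0.731 = 5112 W
I_L = P_in / (√3·V_L·cosφ) = 5112 / (1.732 × 208 × 0.83) = 17.1 A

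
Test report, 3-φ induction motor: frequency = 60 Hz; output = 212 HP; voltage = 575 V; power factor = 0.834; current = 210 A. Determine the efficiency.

P_out = 212 × 746 = 158152 W
P_in = √3·V_L·I_L·cosφ = 1.732 × 575 × 210 × 0.834 = 174422 W
η = P_out / P_in = 158152 / 174422 = 0.907 = 90.7%

90.7 %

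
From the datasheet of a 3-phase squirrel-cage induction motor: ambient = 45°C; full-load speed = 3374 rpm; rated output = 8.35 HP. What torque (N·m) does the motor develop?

17.6 N·m

P_out = 8.35 × 746 = 6229 W
ω = 2π × 3374/60 = 353.3 rad/s
τ = P_out/ω = 6229/353.3 = 17.6 N·m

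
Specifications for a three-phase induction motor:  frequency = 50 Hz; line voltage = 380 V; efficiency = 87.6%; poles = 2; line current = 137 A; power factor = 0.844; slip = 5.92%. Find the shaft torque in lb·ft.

166 lb·ft

P_in = √3·V·I·cosφ = 1.732 × 380 × 137 × 0.844 = 76102 W
P_out = η·P_in = 0.876 × 76102 = 66665 W
n_s = 120×50/2 = 3000 rpm; n = 3000×(1−0.0592) = 2822 rpm
ω = 2π×2822/60 = 295.5 rad/s
τ = P_out/ω = 66665/295.5 = 225.6 N·m
In lb·ft: 225.6/1.356 = 166 lb·ft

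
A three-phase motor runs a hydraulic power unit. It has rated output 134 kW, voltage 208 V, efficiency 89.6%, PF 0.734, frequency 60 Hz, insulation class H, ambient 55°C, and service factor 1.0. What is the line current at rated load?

P_out = 134 kW = 134000 W
P_in = P_out / η = 134000 / 0.896 = 149554 W
I_L = P_in / (√3·V_L·cosφ) = 149554 / (1.732 × 208 × 0.734) = 566 A

566 A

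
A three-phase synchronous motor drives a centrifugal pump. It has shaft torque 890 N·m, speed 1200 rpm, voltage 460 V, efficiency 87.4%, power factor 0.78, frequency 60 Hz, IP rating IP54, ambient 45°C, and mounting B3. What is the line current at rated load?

206 A

ω = 2π×1200/60 = 125.7 rad/s; P_out = τω = 890 × 125.7 = 111873 W
P_in = P_out / η = 111873 / 0.874 = 128001 W
I_L = P_in / (√3·V_L·cosφ) = 128001 / (1.732 × 460 × 0.78) = 206 A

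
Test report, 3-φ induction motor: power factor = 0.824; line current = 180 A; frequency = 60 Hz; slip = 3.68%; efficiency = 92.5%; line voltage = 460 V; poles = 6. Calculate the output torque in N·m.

903 N·m

P_in = √3·V·I·cosφ = 1.732 × 460 × 180 × 0.824 = 118170 W
P_out = η·P_in = 0.925 × 118170 = 109307 W
n_s = 120×60/6 = 1200 rpm; n = 1200×(1−0.0368) = 1156 rpm
ω = 2π×1156/60 = 121.1 rad/s
τ = P_out/ω = 109307/121.1 = 903 N·m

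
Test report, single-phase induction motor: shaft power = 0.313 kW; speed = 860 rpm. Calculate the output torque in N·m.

3.48 N·m

ω = 2π × 860/60 = 90.06 rad/s
τ = P/ω = 313/90.06 = 3.48 N·m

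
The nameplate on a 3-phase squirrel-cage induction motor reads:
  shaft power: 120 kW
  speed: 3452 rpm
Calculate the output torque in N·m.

332 N·m

ω = 2π × 3452/60 = 361.5 rad/s
τ = P/ω = 120000/361.5 = 332 N·m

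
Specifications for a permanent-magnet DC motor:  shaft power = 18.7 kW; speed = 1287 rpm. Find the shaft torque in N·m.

139 N·m

ω = 2π × 1287/60 = 134.8 rad/s
τ = P/ω = 18700/134.8 = 139 N·m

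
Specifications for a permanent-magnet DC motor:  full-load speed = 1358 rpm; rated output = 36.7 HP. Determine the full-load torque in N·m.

193 N·m

P_out = 36.7 × 746 = 27378 W
ω = 2π × 1358/60 = 142.2 rad/s
τ = P_out/ω = 27378/142.2 = 193 N·m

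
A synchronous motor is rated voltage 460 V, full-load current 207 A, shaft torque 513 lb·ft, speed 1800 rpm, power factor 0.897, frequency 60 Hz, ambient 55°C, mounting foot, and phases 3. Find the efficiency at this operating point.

88.6 %

τ = 513 lb·ft × 1.356 = 695.6 N·m
ω = 2π × 1800/60 = 188.5 rad/s; P_out = τω = 695.6 × 188.5 = 131121 W
P_in = √3·V_L·I_L·cosφ = 1.732 × 460 × 207 × 0.897 = 147934 W
η = P_out / P_in = 131121 / 147934 = 0.886 = 88.6%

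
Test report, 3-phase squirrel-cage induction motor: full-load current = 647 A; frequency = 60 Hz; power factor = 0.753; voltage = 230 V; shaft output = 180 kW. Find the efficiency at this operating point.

P_out = 180 kW = 180000 W
P_in = √3·V_L·I_L·cosφ = 1.732 × 230 × 647 × 0.753 = 194077 W
η = P_out / P_in = 180000 / 194077 = 0.927 = 92.7%

92.7 %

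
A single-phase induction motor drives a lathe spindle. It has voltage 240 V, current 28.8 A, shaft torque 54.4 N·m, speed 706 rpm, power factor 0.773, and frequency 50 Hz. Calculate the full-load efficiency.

ω = 2π × 706/60 = 73.93 rad/s; P_out = τω = 54.4 × 73.93 = 4022 W
P_in = V·I·cosφ = 240 × 28.8 × 0.773 = 5343 W
η = P_out / P_in = 4022 / 5343 = 0.753 = 75.3%

75.3 %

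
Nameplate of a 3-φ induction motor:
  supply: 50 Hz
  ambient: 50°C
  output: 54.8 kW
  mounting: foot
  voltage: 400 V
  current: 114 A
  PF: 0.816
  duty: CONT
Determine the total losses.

9.65 kW

P_in = √3·V·I·cosφ = 1.732×400×114×0.816 = 64447 W
P_out = 54800 W
Losses = P_in − P_out = 64447 − 54800 = 9647 W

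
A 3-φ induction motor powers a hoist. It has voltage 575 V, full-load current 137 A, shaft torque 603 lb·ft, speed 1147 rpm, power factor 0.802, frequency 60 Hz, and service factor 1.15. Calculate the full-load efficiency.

τ = 603 lb·ft × 1.356 = 817.7 N·m
ω = 2π × 1147/60 = 120.1 rad/s; P_out = τω = 817.7 × 120.1 = 98206 W
P_in = √3·V_L·I_L·cosφ = 1.732 × 575 × 137 × 0.802 = 109424 W
η = P_out / P_in = 98206 / 109424 = 0.897 = 89.7%

89.7 %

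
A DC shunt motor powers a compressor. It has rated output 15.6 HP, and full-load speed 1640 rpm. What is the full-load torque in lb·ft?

P_out = 15.6 × 746 = 11638 W
ω = 2π × 1640/60 = 171.7 rad/s
τ = P_out/ω = 11638/171.7 = 67.78 N·m
In lb·ft: 67.78/1.356 = 50 lb·ft

50 lb·ft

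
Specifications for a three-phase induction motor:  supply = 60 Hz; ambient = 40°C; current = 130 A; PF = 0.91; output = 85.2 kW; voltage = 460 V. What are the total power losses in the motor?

9.05 kW

P_in = √3·V·I·cosφ = 1.732×460×130×0.91 = 94252 W
P_out = 85200 W
Losses = P_in − P_out = 94252 − 85200 = 9052 W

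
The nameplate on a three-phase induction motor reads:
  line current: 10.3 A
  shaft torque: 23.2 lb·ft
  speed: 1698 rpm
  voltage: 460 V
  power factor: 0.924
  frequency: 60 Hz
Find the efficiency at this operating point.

73.8 %

τ = 23.2 lb·ft × 1.356 = 31.46 N·m
ω = 2π × 1698/60 = 177.8 rad/s; P_out = τω = 31.46 × 177.8 = 5594 W
P_in = √3·V_L·I_L·cosφ = 1.732 × 460 × 10.3 × 0.924 = 7583 W
η = P_out / P_in = 5594 / 7583 = 0.738 = 73.8%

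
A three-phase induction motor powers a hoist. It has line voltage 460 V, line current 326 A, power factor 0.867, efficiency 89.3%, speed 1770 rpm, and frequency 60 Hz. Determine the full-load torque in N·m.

P_in = √3·V·I·cosφ = 1.732 × 460 × 326 × 0.867 = 225187 W
P_out = η·P_in = 0.893 × 225187 = 201092 W
n = 1770 rpm
ω = 2π×1770/60 = 185.4 rad/s
τ = P_out/ω = 201092/185.4 = 1080 N·m

1080 N·m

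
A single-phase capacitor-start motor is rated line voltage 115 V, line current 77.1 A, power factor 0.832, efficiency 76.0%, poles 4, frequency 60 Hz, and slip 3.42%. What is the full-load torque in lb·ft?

P_in = V·I·cosφ = 115 × 77.1 × 0.832 = 7377 W
P_out = η·P_in = 0.76 × 7377 = 5607 W
n_s = 120×60/4 = 1800 rpm; n = 1800×(1−0.0342) = 1738 rpm
ω = 2π×1738/60 = 182 rad/s
τ = P_out/ω = 5607/182 = 30.81 N·m
In lb·ft: 30.81/1.356 = 22.7 lb·ft

22.7 lb·ft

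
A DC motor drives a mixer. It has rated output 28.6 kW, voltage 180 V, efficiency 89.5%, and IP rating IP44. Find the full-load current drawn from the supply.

178 A

P_out = 28.6 kW = 28600 W
P_in = P_out / η = 28600 / 0.895 = 31955 W
I = P_in / V = 31955 / 180 = 178 A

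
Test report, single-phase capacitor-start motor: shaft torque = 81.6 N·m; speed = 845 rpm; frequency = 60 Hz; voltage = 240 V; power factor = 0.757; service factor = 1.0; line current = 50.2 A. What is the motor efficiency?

79.2 %

ω = 2π × 845/60 = 88.49 rad/s; P_out = τω = 81.6 × 88.49 = 7221 W
P_in = V·I·cosφ = 240 × 50.2 × 0.757 = 9120 W
η = P_out / P_in = 7221 / 9120 = 0.792 = 79.2%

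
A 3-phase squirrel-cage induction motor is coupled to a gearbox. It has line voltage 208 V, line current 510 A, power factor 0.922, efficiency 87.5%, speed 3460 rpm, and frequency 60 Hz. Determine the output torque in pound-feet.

P_in = √3·V·I·cosφ = 1.732 × 208 × 510 × 0.922 = 169400 W
P_out = η·P_in = 0.875 × 169400 = 148225 W
n = 3460 rpm
ω = 2π×3460/60 = 362.3 rad/s
τ = P_out/ω = 148225/362.3 = 409.1 N·m
In lb·ft: 409.1/1.356 = 302 lb·ft

302 lb·ft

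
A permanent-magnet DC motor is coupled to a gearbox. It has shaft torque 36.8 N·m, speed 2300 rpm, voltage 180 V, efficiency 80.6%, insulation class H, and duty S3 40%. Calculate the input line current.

ω = 2π×2300/60 = 240.9 rad/s; P_out = τω = 36.8 × 240.9 = 8865 W
P_in = P_out / η = 8865 / 0.806 = 10999 W
I = P_in / V = 10999 / 180 = 61.1 A

61.1 A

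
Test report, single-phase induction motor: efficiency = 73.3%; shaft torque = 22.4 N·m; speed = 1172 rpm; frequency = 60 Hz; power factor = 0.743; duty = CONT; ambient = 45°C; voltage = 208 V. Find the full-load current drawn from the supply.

24.3 A

ω = 2π×1172/60 = 122.7 rad/s; P_out = τω = 22.4 × 122.7 = 2748 W
P_in = P_out / η = 2748 / 0.733 = 3749 W
I = P_in / (V·cosφ) = 3749 / (208 × 0.743) = 24.3 A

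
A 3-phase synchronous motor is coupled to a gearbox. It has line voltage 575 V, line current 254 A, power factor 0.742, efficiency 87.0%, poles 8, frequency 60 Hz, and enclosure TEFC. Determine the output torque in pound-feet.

P_in = √3·V·I·cosφ = 1.732 × 575 × 254 × 0.742 = 187695 W
P_out = η·P_in = 0.87 × 187695 = 163295 W
n = n_s = 120×60/8 = 900 rpm (synchronous)
ω = 2π×900/60 = 94.25 rad/s
τ = P_out/ω = 163295/94.25 = 1733 N·m
In lb·ft: 1733/1.356 = 1280 lb·ft

1280 lb·ft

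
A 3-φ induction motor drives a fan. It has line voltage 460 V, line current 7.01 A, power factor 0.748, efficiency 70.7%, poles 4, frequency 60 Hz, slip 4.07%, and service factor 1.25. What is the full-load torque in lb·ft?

P_in = √3·V·I·cosφ = 1.732 × 460 × 7.01 × 0.748 = 4178 W
P_out = η·P_in = 0.707 × 4178 = 2954 W
n_s = 120×60/4 = 1800 rpm; n = 1800×(1−0.0407) = 1727 rpm
ω = 2π×1727/60 = 180.9 rad/s
τ = P_out/ω = 2954/180.9 = 16.33 N·m
In lb·ft: 16.33/1.356 = 12 lb·ft

12 lb·ft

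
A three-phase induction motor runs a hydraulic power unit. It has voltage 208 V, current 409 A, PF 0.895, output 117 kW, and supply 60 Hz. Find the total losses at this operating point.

14.9 kW

P_in = √3·V·I·cosφ = 1.732×208×409×0.895 = 131874 W
P_out = 117000 W
Losses = P_in − P_out = 131874 − 117000 = 14874 W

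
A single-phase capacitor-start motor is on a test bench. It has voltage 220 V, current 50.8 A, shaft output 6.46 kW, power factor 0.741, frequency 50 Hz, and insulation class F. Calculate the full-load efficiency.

78.0 %

P_out = 6.46 kW = 6460 W
P_in = V·I·cosφ = 220 × 50.8 × 0.741 = 8281 W
η = P_out / P_in = 6460 / 8281 = 0.780 = 78.0%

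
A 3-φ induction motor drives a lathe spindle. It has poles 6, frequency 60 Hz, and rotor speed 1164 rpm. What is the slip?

n_s = 120f/p = 120×60/6 = 1200 rpm
s = (n_s − n)/n_s = (1200 − 1164)/1200 = 0.0300

3.00 %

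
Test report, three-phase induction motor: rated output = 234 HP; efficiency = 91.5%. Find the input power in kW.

P_out = 234 × 746 = 174564 W
P_in = P_out/η = 174564/0.915 = 190780 W = 191 kW

191 kW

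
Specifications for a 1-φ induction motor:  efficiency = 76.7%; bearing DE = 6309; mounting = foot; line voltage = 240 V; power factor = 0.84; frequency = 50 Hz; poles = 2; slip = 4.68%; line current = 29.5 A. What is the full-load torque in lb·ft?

P_in = V·I·cosφ = 240 × 29.5 × 0.84 = 5947 W
P_out = η·P_in = 0.767 × 5947 = 4561 W
n_s = 120×50/2 = 3000 rpm; n = 3000×(1−0.0468) = 2860 rpm
ω = 2π×2860/60 = 299.5 rad/s
τ = P_out/ω = 4561/299.5 = 15.23 N·m
In lb·ft: 15.23/1.356 = 11.2 lb·ft

11.2 lb·ft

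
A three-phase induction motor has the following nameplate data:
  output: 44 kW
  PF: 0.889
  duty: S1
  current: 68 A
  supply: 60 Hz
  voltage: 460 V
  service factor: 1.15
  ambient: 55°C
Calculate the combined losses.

P_in = √3·V·I·cosφ = 1.732×460×68×0.889 = 48163 W
P_out = 44000 W
Losses = P_in − P_out = 48163 − 44000 = 4163 W

4.16 kW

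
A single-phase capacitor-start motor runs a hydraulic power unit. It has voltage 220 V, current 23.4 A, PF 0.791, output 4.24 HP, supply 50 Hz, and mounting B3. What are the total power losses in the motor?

P_in = V·I·cosφ = 220×23.4×0.791 = 4072 W
P_out = 4.24×746 = 3163 W
Losses = P_in − P_out = 4072 − 3163 = 909 W

909 W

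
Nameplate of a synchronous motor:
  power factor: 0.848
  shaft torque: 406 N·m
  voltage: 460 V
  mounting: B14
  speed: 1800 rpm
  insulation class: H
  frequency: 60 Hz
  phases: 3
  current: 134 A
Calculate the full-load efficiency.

84.5 %

ω = 2π × 1800/60 = 188.5 rad/s; P_out = τω = 406 × 188.5 = 76531 W
P_in = √3·V_L·I_L·cosφ = 1.732 × 460 × 134 × 0.848 = 90533 W
η = P_out / P_in = 76531 / 90533 = 0.845 = 84.5%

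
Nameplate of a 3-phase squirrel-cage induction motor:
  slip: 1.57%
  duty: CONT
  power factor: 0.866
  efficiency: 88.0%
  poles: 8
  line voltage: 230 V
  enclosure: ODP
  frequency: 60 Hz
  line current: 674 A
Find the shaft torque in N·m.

2210 N·m

P_in = √3·V·I·cosφ = 1.732 × 230 × 674 × 0.866 = 232516 W
P_out = η·P_in = 0.88 × 232516 = 204614 W
n_s = 120×60/8 = 900 rpm; n = 900×(1−0.0157) = 886 rpm
ω = 2π×886/60 = 92.78 rad/s
τ = P_out/ω = 204614/92.78 = 2210 N·m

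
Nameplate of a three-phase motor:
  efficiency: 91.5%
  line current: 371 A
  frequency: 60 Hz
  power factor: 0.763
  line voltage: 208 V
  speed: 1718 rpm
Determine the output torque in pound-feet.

P_in = √3·V·I·cosφ = 1.732 × 208 × 371 × 0.763 = 101979 W
P_out = η·P_in = 0.915 × 101979 = 93311 W
n = 1718 rpm
ω = 2π×1718/60 = 179.9 rad/s
τ = P_out/ω = 93311/179.9 = 518.7 N·m
In lb·ft: 518.7/1.356 = 383 lb·ft

383 lb·ft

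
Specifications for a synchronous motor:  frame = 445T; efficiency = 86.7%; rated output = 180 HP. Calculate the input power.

155 kW

P_out = 180 × 746 = 134280 W
P_in = P_out/η = 134280/0.867 = 154879 W = 155 kW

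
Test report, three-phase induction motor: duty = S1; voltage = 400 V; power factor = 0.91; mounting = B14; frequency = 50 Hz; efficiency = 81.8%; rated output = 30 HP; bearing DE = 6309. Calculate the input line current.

43.4 A

P_out = 30 × 746 = 22380 W
P_in = P_out / η = 22380 / 0.818 = 27359 W
I_L = P_in / (√3·V_L·cosφ) = 27359 / (1.732 × 400 × 0.91) = 43.4 A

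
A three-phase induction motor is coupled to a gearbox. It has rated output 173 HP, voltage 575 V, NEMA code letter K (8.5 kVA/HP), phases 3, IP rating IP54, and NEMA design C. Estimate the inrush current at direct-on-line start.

S_LR = 8.5 × 173 = 1470.5 kVA
I_LR = S_LR/(√3·V_L) = 1470500/(1.732×575) = 1480 A

1480 A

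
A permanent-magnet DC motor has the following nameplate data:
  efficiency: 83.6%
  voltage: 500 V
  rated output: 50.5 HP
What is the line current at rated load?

P_out = 50.5 × 746 = 37673 W
P_in = P_out / η = 37673 / 0.836 = 45063 W
I = P_in / V = 45063 / 500 = 90.1 A

90.1 A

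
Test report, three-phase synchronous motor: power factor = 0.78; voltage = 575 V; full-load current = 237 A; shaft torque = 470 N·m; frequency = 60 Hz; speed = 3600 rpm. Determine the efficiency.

ω = 2π × 3600/60 = 377 rad/s; P_out = τω = 470 × 377 = 177190 W
P_in = √3·V_L·I_L·cosφ = 1.732 × 575 × 237 × 0.78 = 184102 W
η = P_out / P_in = 177190 / 184102 = 0.962 = 96.2%

96.2 %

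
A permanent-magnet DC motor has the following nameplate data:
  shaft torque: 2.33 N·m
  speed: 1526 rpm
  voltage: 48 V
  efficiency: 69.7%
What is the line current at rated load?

ω = 2π×1526/60 = 159.8 rad/s; P_out = τω = 2.33 × 159.8 = 372 W
P_in = P_out / η = 372 / 0.697 = 534 W
I = P_in / V = 534 / 48 = 11.1 A

11.1 A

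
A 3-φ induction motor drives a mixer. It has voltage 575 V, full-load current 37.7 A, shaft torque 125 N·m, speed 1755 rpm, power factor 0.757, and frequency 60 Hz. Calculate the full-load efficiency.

ω = 2π × 1755/60 = 183.8 rad/s; P_out = τω = 125 × 183.8 = 22975 W
P_in = √3·V_L·I_L·cosφ = 1.732 × 575 × 37.7 × 0.757 = 28422 W
η = P_out / P_in = 22975 / 28422 = 0.808 = 80.8%

80.8 %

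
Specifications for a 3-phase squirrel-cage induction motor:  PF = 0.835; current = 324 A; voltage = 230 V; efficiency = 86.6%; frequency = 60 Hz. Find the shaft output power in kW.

93.3 kW

P_in = √3·V·I·cosφ = 1.732 × 230 × 324 × 0.835 = 107772 W
P_out = η·P_in = 0.866 × 107772 = 93331 W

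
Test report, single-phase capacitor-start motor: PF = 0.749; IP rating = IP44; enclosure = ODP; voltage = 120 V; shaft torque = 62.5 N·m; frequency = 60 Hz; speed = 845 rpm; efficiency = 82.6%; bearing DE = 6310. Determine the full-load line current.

74.5 A

ω = 2π×845/60 = 88.49 rad/s; P_out = τω = 62.5 × 88.49 = 5531 W
P_in = P_out / η = 5531 / 0.826 = 6696 W
I = P_in / (V·cosφ) = 6696 / (120 × 0.749) = 74.5 A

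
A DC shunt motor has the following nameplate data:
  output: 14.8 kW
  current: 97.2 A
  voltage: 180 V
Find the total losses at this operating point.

P_in = V·I = 180×97.2 = 17496 W
P_out = 14800 W
Losses = P_in − P_out = 17496 − 14800 = 2696 W

2700 W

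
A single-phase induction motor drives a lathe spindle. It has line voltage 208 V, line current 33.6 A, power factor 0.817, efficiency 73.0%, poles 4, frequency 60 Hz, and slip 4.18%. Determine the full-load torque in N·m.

23.1 N·m

P_in = V·I·cosφ = 208 × 33.6 × 0.817 = 5710 W
P_out = η·P_in = 0.73 × 5710 = 4168 W
n_s = 120×60/4 = 1800 rpm; n = 1800×(1−0.0418) = 1725 rpm
ω = 2π×1725/60 = 180.6 rad/s
τ = P_out/ω = 4168/180.6 = 23.1 N·m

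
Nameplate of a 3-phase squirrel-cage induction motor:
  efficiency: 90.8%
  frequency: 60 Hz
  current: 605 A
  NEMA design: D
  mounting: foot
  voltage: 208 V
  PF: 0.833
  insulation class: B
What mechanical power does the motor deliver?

P_in = √3·V·I·cosφ = 1.732 × 208 × 605 × 0.833 = 181556 W
P_out = η·P_in = 0.908 × 181556 = 164853 W

165 kW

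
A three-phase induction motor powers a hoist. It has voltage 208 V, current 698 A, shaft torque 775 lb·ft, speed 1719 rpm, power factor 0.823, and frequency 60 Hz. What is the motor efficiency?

91.4 %

τ = 775 lb·ft × 1.356 = 1051 N·m
ω = 2π × 1719/60 = 180 rad/s; P_out = τω = 1051 × 180 = 189180 W
P_in = √3·V_L·I_L·cosφ = 1.732 × 208 × 698 × 0.823 = 206951 W
η = P_out / P_in = 189180 / 206951 = 0.914 = 91.4%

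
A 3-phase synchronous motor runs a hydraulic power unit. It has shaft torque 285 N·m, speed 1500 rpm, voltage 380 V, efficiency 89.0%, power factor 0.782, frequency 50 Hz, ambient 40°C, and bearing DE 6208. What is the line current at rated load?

ω = 2π×1500/60 = 157.1 rad/s; P_out = τω = 285 × 157.1 = 44774 W
P_in = P_out / η = 44774 / 0.890 = 50308 W
I_L = P_in / (√3·V_L·cosφ) = 50308 / (1.732 × 380 × 0.782) = 97.7 A

97.7 A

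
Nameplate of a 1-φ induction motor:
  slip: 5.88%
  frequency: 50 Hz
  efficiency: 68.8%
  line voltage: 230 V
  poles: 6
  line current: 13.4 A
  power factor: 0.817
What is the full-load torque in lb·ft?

P_in = V·I·cosφ = 230 × 13.4 × 0.817 = 2518 W
P_out = η·P_in = 0.688 × 2518 = 1732 W
n_s = 120×50/6 = 1000 rpm; n = 1000×(1−0.0588) = 941 rpm
ω = 2π×941/60 = 98.54 rad/s
τ = P_out/ω = 1732/98.54 = 17.58 N·m
In lb·ft: 17.58/1.356 = 13 lb·ft

13 lb·ft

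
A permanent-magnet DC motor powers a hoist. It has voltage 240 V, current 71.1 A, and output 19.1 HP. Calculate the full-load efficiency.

P_out = 19.1 × 746 = 14249 W
P_in = V·I = 240 × 71.1 = 17064 W
η = P_out / P_in = 14249 / 17064 = 0.835 = 83.5%

83.5 %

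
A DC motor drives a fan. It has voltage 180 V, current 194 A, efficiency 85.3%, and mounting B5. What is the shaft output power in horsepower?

P_in = V·I = 180 × 194 = 34920 W
P_out = η·P_in = 0.853 × 34920 = 29787 W
= 29787/746 = 39.9 HP

39.9 HP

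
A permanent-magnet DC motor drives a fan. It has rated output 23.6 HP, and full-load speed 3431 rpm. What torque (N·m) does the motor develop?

49 N·m

P_out = 23.6 × 746 = 17606 W
ω = 2π × 3431/60 = 359.3 rad/s
τ = P_out/ω = 17606/359.3 = 49 N·m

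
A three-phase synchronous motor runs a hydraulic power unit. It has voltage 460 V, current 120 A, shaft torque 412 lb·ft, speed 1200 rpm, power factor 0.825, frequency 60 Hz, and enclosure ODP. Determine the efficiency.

89.0 %

τ = 412 lb·ft × 1.356 = 558.7 N·m
ω = 2π × 1200/60 = 125.7 rad/s; P_out = τω = 558.7 × 125.7 = 70229 W
P_in = √3·V_L·I_L·cosφ = 1.732 × 460 × 120 × 0.825 = 78875 W
η = P_out / P_in = 70229 / 78875 = 0.890 = 89.0%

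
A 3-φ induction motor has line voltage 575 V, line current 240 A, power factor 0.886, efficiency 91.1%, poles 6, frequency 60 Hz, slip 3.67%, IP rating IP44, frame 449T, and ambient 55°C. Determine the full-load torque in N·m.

1590 N·m

P_in = √3·V·I·cosφ = 1.732 × 575 × 240 × 0.886 = 211768 W
P_out = η·P_in = 0.911 × 211768 = 192921 W
n_s = 120×60/6 = 1200 rpm; n = 1200×(1−0.0367) = 1156 rpm
ω = 2π×1156/60 = 121.1 rad/s
τ = P_out/ω = 192921/121.1 = 1590 N·m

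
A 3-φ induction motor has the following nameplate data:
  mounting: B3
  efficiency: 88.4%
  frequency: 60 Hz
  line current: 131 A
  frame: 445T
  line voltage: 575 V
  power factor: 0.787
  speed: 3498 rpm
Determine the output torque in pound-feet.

P_in = √3·V·I·cosφ = 1.732 × 575 × 131 × 0.787 = 102674 W
P_out = η·P_in = 0.884 × 102674 = 90764 W
n = 3498 rpm
ω = 2π×3498/60 = 366.3 rad/s
τ = P_out/ω = 90764/366.3 = 247.8 N·m
In lb·ft: 247.8/1.356 = 183 lb·ft

183 lb·ft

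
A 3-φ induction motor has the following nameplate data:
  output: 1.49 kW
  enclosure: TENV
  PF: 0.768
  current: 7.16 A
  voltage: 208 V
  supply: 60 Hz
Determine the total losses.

P_in = √3·V·I·cosφ = 1.732×208×7.16×0.768 = 1981 W
P_out = 1490 W
Losses = P_in − P_out = 1981 − 1490 = 491 W

491 W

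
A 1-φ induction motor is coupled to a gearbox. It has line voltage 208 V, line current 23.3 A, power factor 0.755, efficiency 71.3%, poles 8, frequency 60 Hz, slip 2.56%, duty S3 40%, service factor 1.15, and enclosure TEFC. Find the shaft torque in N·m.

28.4 N·m

P_in = V·I·cosφ = 208 × 23.3 × 0.755 = 3659 W
P_out = η·P_in = 0.713 × 3659 = 2609 W
n_s = 120×60/8 = 900 rpm; n = 900×(1−0.0256) = 877 rpm
ω = 2π×877/60 = 91.84 rad/s
τ = P_out/ω = 2609/91.84 = 28.4 N·m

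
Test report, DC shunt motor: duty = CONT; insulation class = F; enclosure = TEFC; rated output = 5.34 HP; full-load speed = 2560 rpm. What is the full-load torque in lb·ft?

P_out = 5.34 × 746 = 3984 W
ω = 2π × 2560/60 = 268.1 rad/s
τ = P_out/ω = 3984/268.1 = 14.86 N·m
In lb·ft: 14.86/1.356 = 11 lb·ft

11 lb·ft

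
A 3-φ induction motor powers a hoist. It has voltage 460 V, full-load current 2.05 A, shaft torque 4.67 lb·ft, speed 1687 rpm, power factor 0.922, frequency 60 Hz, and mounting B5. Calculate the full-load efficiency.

τ = 4.67 lb·ft × 1.356 = 6.333 N·m
ω = 2π × 1687/60 = 176.7 rad/s; P_out = τω = 6.333 × 176.7 = 1119 W
P_in = √3·V_L·I_L·cosφ = 1.732 × 460 × 2.05 × 0.922 = 1506 W
η = P_out / P_in = 1119 / 1506 = 0.743 = 74.3%

74.3 %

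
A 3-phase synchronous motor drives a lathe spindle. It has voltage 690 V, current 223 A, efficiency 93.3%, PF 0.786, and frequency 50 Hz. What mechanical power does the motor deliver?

P_in = √3·V·I·cosφ = 1.732 × 690 × 223 × 0.786 = 209471 W
P_out = η·P_in = 0.933 × 209471 = 195436 W

195 kW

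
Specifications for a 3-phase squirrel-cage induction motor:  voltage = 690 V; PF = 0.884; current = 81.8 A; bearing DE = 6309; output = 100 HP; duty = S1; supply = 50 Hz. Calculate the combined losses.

11.8 kW

P_in = √3·V·I·cosφ = 1.732×690×81.8×0.884 = 86418 W
P_out = 100×746 = 74600 W
Losses = P_in − P_out = 86418 − 74600 = 11818 W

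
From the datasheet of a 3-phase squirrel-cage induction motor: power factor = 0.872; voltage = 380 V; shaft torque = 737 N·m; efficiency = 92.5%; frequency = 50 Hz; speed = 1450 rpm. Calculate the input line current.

211 A

ω = 2π×1450/60 = 151.8 rad/s; P_out = τω = 737 × 151.8 = 111877 W
P_in = P_out / η = 111877 / 0.925 = 120948 W
I_L = P_in / (√3·V_L·cosφ) = 120948 / (1.732 × 380 × 0.872) = 211 A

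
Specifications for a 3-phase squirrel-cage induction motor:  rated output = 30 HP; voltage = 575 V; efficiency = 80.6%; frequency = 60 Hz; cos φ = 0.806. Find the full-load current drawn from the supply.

P_out = 30 × 746 = 22380 W
P_in = P_out / η = 22380 / 0.806 = 27767 W
I_L = P_in / (√3·V_L·cosφ) = 27767 / (1.732 × 575 × 0.806) = 34.6 A

34.6 A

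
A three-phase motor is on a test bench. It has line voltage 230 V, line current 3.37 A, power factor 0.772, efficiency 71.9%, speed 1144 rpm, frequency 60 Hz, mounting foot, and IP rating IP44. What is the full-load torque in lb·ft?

P_in = √3·V·I·cosφ = 1.732 × 230 × 3.37 × 0.772 = 1036 W
P_out = η·P_in = 0.719 × 1036 = 745 W
n = 1144 rpm
ω = 2π×1144/60 = 119.8 rad/s
τ = P_out/ω = 745/119.8 = 6.219 N·m
In lb·ft: 6.219/1.356 = 4.59 lb·ft

4.59 lb·ft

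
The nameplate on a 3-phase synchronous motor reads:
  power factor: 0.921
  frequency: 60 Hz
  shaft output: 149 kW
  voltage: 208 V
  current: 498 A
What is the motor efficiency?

P_out = 149 kW = 149000 W
P_in = √3·V_L·I_L·cosφ = 1.732 × 208 × 498 × 0.921 = 165234 W
η = P_out / P_in = 149000 / 165234 = 0.902 = 90.2%

90.2 %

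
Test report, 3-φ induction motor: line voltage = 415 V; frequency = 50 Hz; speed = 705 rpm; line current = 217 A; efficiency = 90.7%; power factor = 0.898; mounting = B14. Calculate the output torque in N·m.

1720 N·m

P_in = √3·V·I·cosφ = 1.732 × 415 × 217 × 0.898 = 140066 W
P_out = η·P_in = 0.907 × 140066 = 127040 W
n = 705 rpm
ω = 2π×705/60 = 73.83 rad/s
τ = P_out/ω = 127040/73.83 = 1720 N·m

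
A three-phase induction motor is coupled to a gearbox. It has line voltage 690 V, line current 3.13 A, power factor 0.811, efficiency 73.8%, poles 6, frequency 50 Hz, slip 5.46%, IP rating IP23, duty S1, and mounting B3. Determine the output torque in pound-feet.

16.7 lb·ft

P_in = √3·V·I·cosφ = 1.732 × 690 × 3.13 × 0.811 = 3034 W
P_out = η·P_in = 0.738 × 3034 = 2239 W
n_s = 120×50/6 = 1000 rpm; n = 1000×(1−0.0546) = 945 rpm
ω = 2π×945/60 = 98.96 rad/s
τ = P_out/ω = 2239/98.96 = 22.63 N·m
In lb·ft: 22.63/1.356 = 16.7 lb·ft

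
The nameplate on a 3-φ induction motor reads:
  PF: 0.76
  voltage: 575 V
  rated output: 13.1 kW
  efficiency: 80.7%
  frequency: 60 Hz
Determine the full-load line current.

P_out = 13.1 kW = 13100 W
P_in = P_out / η = 13100 / 0.807 = 16233 W
I_L = P_in / (√3·V_L·cosφ) = 16233 / (1.732 × 575 × 0.76) = 21.4 A

21.4 A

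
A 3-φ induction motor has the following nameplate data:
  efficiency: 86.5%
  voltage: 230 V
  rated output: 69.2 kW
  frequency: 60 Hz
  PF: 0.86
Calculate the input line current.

P_out = 69.2 kW = 69200 W
P_in = P_out / η = 69200 / 0.865 = 80000 W
I_L = P_in / (√3·V_L·cosφ) = 80000 / (1.732 × 230 × 0.86) = 234 A

234 A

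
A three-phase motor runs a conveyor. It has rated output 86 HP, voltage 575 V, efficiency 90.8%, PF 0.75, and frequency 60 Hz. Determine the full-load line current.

P_out = 86 × 746 = 64156 W
P_in = P_out / η = 64156 / 0.908 = 70656 W
I_L = P_in / (√3·V_L·cosφ) = 70656 / (1.732 × 575 × 0.75) = 94.6 A

94.6 A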